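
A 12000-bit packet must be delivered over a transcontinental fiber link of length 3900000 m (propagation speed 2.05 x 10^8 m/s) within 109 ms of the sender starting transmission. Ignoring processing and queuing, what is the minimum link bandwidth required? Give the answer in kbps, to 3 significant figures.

133 kbps

Propagation delay = 3900000 / 2.05e+08 = 19.0244 ms.
Transmission budget = 109 − 19.0244 = 89.9756 ms.
R ≥ L / t_tx = 12000 bits / 0.0899756 s = 133 kbps.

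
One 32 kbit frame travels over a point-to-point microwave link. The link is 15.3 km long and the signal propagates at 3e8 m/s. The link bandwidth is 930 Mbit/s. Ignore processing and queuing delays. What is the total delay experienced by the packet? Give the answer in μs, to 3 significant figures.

L = 32000 bits.
Transmission delay = L/R = 32000 / 930000000 = 34.4086 μs.
Propagation delay = d/s = 15300 m / 300000000 m/s = 51 μs.
Total = 85.4 μs.

85.4 μs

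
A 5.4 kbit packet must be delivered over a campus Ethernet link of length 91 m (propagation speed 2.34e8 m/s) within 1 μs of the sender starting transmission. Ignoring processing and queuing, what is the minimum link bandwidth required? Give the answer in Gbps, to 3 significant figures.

8.84 Gbps

Propagation delay = 91 / 234000000 = 0.388889 μs.
Transmission budget = 1 − 0.388889 = 0.611111 μs.
R ≥ L / t_tx = 5400 bits / 6.11111e-07 s = 8.84 Gbps.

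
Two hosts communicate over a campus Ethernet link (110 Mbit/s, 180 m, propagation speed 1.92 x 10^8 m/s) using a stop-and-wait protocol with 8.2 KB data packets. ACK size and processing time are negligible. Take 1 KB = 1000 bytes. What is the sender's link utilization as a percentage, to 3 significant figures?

99.7 %

t_tx = L/R = 65600/110000000 = 0.000596364 s.
t_prop = 180/192000000 = 9.375e-07 s; RTT = 1.875e-06 s.
Cycle = t_tx + RTT = 0.000598239 s.
Utilization = t_tx / cycle = 0.000596364/0.000598239 = 99.7 %.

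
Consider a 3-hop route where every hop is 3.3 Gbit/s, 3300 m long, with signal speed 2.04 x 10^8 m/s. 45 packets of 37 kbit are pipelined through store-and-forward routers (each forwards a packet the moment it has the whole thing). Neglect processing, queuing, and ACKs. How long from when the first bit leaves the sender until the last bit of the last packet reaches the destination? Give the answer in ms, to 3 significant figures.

Per-hop transmission t_tx = L/R = 37000/3300000000 = 0.0112121 ms.
Per-hop propagation t_prop = 3300/204000000 = 0.0161765 ms.
Pipeline fill: first packet needs 3·t_tx to clear all hops; remaining 44 packets each add one t_tx.
Total = (3+45-1)·t_tx + 3·t_prop = 47·0.0112121 + 3·0.0161765 = 0.575 ms.

0.575 ms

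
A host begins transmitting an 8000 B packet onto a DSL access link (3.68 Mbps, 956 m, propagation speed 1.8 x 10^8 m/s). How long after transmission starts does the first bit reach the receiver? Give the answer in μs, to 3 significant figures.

First bit experiences only propagation delay: d/s = 956/180000000 = 5.31 μs.

5.31 μs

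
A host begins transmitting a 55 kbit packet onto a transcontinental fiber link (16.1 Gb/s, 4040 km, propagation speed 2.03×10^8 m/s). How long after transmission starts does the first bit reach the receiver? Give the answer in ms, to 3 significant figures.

19.9 ms

First bit experiences only propagation delay: d/s = 4040000/2.03e+08 = 19.9 ms.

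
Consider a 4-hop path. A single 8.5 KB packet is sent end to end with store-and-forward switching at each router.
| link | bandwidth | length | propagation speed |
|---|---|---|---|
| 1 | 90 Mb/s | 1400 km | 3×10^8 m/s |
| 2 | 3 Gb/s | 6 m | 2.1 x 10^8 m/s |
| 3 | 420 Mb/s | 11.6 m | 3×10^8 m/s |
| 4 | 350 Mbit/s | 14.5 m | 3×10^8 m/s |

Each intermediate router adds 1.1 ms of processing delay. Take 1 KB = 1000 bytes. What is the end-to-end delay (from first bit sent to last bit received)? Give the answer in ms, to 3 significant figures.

L = 68000 bits.
Transmission delays (L/R per hop): 0.755556, 0.0226667, 0.161905, 0.194286 ms; sum = 1.13441 ms.
Propagation delays (d/s per hop): 4.66667, 2.85714e-05, 3.86667e-05, 4.83333e-05 ms; sum = 4.66678 ms.
Processing at 3 router(s): 3 × 1.1 ms = 3.3 ms.
End-to-end = 9.10 ms.

9.10 ms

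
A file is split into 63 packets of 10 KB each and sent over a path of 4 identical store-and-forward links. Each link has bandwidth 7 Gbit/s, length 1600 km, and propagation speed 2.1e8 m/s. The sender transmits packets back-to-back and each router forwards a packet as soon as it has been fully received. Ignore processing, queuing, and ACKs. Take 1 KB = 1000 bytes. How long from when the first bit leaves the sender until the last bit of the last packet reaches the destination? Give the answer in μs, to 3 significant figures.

31200 μs

Per-hop transmission t_tx = L/R = 80000/7000000000 = 11.4286 μs.
Per-hop propagation t_prop = 1600000/210000000 = 7619.05 μs.
Pipeline fill: first packet needs 4·t_tx to clear all hops; remaining 62 packets each add one t_tx.
Total = (4+63-1)·t_tx + 4·t_prop = 66·11.4286 + 4·7619.05 = 31200 μs.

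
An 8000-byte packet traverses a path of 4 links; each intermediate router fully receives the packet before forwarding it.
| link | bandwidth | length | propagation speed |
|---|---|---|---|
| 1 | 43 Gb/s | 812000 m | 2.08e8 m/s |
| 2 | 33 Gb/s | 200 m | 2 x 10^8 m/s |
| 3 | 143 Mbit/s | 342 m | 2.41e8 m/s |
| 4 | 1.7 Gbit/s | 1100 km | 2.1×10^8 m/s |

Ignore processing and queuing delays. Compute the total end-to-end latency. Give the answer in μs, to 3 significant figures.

9630 μs

L = 8000 × 8 = 64000 bits.
Transmission delays (L/R per hop): 1.48837, 1.93939, 447.552, 37.6471 μs; sum = 488.627 μs.
Propagation delays (d/s per hop): 3903.85, 1, 1.41909, 5238.1 μs; sum = 9144.36 μs.
End-to-end = 9630 μs.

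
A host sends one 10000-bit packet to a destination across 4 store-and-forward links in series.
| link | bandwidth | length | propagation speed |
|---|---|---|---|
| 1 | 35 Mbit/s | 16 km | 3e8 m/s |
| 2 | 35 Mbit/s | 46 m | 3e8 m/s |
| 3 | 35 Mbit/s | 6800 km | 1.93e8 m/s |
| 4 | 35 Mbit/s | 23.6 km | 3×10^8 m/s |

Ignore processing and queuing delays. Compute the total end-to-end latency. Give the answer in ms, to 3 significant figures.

Transmission delay per hop = L/R = 10000/35000000 = 0.285714 ms; 4 hops → 1.14286 ms.
Propagation delays (d/s per hop): 0.0533333, 0.000153333, 35.2332, 0.0786667 ms; sum = 35.3653 ms.
End-to-end = 36.5 ms.

36.5 ms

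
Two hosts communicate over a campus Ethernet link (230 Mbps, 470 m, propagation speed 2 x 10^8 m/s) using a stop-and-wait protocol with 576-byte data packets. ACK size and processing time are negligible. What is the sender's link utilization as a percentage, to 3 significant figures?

81.0 %

t_tx = L/R = 4608/230000000 = 2.00348e-05 s.
t_prop = 470/200000000 = 2.35e-06 s; RTT = 4.7e-06 s.
Cycle = t_tx + RTT = 2.47348e-05 s.
Utilization = t_tx / cycle = 2.00348e-05/2.47348e-05 = 81.0 %.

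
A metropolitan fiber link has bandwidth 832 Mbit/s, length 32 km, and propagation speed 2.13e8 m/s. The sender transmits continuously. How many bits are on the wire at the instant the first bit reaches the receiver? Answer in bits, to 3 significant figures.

Propagation delay = 32000 / 213000000 = 0.000150235 s.
BDP = R × t_prop = 832000000 × 0.000150235 = 124995 bits.

125000 bits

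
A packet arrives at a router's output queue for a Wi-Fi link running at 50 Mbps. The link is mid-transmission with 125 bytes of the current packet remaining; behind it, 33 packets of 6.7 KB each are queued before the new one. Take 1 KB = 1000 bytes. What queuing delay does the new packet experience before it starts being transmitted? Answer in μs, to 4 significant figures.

Each queued packet: L/R = 53600/50000000 = 1072 μs.
33 queued → 35376 μs.
Plus remaining 1000 bits of current packet: 20 μs.
Queuing delay = 35400 μs.

35400 μs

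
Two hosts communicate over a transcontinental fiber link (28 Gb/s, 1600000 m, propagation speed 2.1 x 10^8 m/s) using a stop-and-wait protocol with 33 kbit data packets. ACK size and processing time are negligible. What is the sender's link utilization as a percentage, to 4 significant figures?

t_tx = L/R = 33000/28000000000 = 1.17857e-06 s.
t_prop = 1600000/210000000 = 0.00761905 s; RTT = 0.0152381 s.
Cycle = t_tx + RTT = 0.0152393 s.
Utilization = t_tx / cycle = 1.17857e-06/0.0152393 = 0.007734 %.

0.007734 %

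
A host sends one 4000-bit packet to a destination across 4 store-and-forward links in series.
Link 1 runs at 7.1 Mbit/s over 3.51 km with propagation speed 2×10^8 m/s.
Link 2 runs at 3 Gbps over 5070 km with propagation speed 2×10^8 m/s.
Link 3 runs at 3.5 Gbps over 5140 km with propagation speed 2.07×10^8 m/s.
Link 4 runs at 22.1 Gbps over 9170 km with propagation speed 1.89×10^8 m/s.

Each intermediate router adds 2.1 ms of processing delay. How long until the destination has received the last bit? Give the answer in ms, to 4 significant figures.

105.6 ms

Transmission delays (L/R per hop): 0.56338, 0.00133333, 0.00114286, 0.000180995 ms; sum = 0.566037 ms.
Propagation delays (d/s per hop): 0.01755, 25.35, 24.8309, 48.5185 ms; sum = 98.717 ms.
Processing at 3 router(s): 3 × 2.1 ms = 6.3 ms.
End-to-end = 105.6 ms.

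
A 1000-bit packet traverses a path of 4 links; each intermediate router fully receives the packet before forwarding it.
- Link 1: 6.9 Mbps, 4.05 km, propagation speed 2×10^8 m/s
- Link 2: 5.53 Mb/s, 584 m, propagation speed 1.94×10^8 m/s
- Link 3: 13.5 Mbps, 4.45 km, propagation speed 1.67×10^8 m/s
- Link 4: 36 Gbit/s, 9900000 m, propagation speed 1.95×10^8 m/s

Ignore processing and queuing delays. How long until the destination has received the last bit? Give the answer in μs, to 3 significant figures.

Transmission delays (L/R per hop): 144.928, 180.832, 74.0741, 0.0277778 μs; sum = 399.861 μs.
Propagation delays (d/s per hop): 20.25, 3.01031, 26.6467, 50769.2 μs; sum = 50819.1 μs.
End-to-end = 51200 μs.

51200 μs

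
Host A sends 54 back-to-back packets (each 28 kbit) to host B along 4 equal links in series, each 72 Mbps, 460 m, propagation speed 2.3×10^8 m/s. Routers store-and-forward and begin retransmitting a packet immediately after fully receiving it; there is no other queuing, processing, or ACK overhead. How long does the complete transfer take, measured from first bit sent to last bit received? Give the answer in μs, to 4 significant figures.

22170 μs

Per-hop transmission t_tx = L/R = 28000/72000000 = 388.889 μs.
Per-hop propagation t_prop = 460/2.3e+08 = 2 μs.
Pipeline fill: first packet needs 4·t_tx to clear all hops; remaining 53 packets each add one t_tx.
Total = (4+54-1)·t_tx + 4·t_prop = 57·388.889 + 4·2 = 22170 μs.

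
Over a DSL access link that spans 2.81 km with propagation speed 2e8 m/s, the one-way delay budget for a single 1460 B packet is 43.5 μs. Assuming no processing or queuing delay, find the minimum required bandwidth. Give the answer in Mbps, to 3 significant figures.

397 Mbps

L = 11680 bits.
Propagation delay = 2810 / 200000000 = 14.05 μs.
Transmission budget = 43.5 − 14.05 = 29.45 μs.
R ≥ L / t_tx = 11680 bits / 2.945e-05 s = 397 Mbps.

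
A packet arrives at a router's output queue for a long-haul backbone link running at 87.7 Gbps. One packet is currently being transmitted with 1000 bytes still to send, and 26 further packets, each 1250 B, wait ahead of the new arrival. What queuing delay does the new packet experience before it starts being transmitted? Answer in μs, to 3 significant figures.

Each queued packet: L/R = 10000/87700000000 = 0.114025 μs.
26 queued → 2.96465 μs.
Plus remaining 8000 bits of current packet: 0.0912201 μs.
Queuing delay = 3.06 μs.

3.06 μs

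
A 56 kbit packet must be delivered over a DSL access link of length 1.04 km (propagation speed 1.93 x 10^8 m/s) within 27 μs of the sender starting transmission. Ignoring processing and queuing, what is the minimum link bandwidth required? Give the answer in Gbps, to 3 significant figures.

Propagation delay = 1040 / 193000000 = 5.3886 μs.
Transmission budget = 27 − 5.3886 = 21.6114 μs.
R ≥ L / t_tx = 56000 bits / 2.16114e-05 s = 2.59 Gbps.

2.59 Gbps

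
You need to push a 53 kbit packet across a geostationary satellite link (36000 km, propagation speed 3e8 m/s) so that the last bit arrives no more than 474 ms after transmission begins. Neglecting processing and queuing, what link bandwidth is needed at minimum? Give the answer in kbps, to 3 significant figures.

150 kbps

Propagation delay = 36000000 / 300000000 = 120 ms.
Transmission budget = 474 − 120 = 354 ms.
R ≥ L / t_tx = 53000 bits / 0.354 s = 150 kbps.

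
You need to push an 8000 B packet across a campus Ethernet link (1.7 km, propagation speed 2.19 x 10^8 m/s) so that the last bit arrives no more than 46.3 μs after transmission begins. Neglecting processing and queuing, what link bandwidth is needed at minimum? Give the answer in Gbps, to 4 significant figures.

L = 64000 bits.
Propagation delay = 1700 / 219000000 = 7.76256 μs.
Transmission budget = 46.3 − 7.76256 = 38.5374 μs.
R ≥ L / t_tx = 64000 bits / 3.85374e-05 s = 1.661 Gbps.

1.661 Gbps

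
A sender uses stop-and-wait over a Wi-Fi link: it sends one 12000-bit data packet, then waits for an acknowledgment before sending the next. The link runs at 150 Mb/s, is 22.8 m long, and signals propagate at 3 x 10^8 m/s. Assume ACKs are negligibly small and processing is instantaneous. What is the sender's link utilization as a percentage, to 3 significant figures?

99.8 %

t_tx = L/R = 12000/150000000 = 8e-05 s.
t_prop = 22.8/300000000 = 7.6e-08 s; RTT = 1.52e-07 s.
Cycle = t_tx + RTT = 8.0152e-05 s.
Utilization = t_tx / cycle = 8e-05/8.0152e-05 = 99.8 %.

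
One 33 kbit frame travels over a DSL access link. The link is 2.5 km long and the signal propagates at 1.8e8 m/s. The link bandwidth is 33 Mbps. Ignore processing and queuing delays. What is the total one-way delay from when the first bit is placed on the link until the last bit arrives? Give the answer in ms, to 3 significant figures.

1.01 ms

L = 33000 bits.
Transmission delay = L/R = 33000 / 33000000 = 1 ms.
Propagation delay = d/s = 2500 m / 180000000 m/s = 0.0138889 ms.
Total = 1.01 ms.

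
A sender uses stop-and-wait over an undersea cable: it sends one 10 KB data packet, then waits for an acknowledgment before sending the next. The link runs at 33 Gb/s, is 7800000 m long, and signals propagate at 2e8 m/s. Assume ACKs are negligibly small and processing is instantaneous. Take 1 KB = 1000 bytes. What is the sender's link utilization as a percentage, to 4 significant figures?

t_tx = L/R = 80000/33000000000 = 2.42424e-06 s.
t_prop = 7800000/200000000 = 0.039 s; RTT = 0.078 s.
Cycle = t_tx + RTT = 0.0780024 s.
Utilization = t_tx / cycle = 2.42424e-06/0.0780024 = 0.003108 %.

0.003108 %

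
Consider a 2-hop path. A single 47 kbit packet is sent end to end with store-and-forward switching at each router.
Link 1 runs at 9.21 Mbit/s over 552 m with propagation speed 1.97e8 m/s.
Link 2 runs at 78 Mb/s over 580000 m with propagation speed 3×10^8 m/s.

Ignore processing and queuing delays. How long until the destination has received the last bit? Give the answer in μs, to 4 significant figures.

7642 μs

L = 47000 bits.
Transmission delays (L/R per hop): 5103.15, 602.564 μs; sum = 5705.71 μs.
Propagation delays (d/s per hop): 2.80203, 1933.33 μs; sum = 1936.14 μs.
End-to-end = 7642 μs.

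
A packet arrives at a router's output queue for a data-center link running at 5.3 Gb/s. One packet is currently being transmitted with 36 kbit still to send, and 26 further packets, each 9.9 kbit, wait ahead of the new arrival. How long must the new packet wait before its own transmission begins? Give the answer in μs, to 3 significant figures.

Each queued packet: L/R = 9900/5300000000 = 1.86792 μs.
26 queued → 48.566 μs.
Plus remaining 36000 bits of current packet: 6.79245 μs.
Queuing delay = 55.4 μs.

55.4 μs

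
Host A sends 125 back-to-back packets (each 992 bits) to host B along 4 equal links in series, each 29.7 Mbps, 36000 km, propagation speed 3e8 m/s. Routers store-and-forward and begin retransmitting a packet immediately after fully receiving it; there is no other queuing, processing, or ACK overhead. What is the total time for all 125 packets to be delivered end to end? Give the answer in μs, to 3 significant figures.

Per-hop transmission t_tx = L/R = 992/29700000 = 33.4007 μs.
Per-hop propagation t_prop = 36000000/300000000 = 120000 μs.
Pipeline fill: first packet needs 4·t_tx to clear all hops; remaining 124 packets each add one t_tx.
Total = (4+125-1)·t_tx + 4·t_prop = 128·33.4007 + 4·120000 = 484000 μs.

484000 μs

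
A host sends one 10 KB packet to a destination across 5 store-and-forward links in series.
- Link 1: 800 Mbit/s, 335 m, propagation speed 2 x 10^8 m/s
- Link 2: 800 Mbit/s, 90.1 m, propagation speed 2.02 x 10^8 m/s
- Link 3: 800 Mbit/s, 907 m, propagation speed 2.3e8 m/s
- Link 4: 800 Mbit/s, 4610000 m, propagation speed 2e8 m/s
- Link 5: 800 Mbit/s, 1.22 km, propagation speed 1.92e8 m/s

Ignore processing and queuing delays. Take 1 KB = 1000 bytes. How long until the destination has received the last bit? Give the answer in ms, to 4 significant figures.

L = 80000 bits.
Transmission delay per hop = L/R = 80000/800000000 = 0.1 ms; 5 hops → 0.5 ms.
Propagation delays (d/s per hop): 0.001675, 0.00044604, 0.00394348, 23.05, 0.00635417 ms; sum = 23.0624 ms.
End-to-end = 23.56 ms.

23.56 ms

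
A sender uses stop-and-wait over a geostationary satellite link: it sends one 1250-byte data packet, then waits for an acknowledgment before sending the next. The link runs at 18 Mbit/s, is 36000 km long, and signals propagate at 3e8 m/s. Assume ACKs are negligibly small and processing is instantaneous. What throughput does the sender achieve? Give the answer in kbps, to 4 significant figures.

t_tx = L/R = 10000/18000000 = 0.000555556 s.
t_prop = 36000000/300000000 = 0.12 s; RTT = 0.24 s.
Cycle = t_tx + RTT = 0.240556 s.
Throughput = L / cycle = 10000 / 0.240556 = 41.57 kbps.

41.57 kbps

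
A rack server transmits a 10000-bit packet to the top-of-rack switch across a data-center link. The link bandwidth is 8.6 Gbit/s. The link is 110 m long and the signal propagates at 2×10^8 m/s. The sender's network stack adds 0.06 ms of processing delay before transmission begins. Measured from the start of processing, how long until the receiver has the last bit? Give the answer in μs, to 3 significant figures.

Transmission delay = L/R = 10000 / 8600000000 = 1.16279 μs.
Propagation delay = d/s = 110 m / 200000000 m/s = 0.55 μs.
Plus processing delay 0.06 ms = 60 μs.
Total = 61.7 μs.

61.7 μs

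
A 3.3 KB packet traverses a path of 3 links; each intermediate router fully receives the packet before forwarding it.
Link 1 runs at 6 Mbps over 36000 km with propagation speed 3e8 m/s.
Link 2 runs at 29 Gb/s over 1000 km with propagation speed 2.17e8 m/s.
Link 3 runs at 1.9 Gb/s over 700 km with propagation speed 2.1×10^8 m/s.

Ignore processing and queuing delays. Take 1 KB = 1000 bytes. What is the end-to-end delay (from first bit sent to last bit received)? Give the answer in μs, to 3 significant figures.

L = 26400 bits.
Transmission delays (L/R per hop): 4400, 0.910345, 13.8947 μs; sum = 4414.81 μs.
Propagation delays (d/s per hop): 120000, 4608.29, 3333.33 μs; sum = 127942 μs.
End-to-end = 132000 μs.

132000 μs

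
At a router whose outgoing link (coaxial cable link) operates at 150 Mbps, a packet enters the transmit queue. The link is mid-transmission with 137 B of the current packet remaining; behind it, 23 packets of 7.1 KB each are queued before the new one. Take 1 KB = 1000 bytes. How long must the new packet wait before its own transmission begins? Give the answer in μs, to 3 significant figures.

8720 μs

Each queued packet: L/R = 56800/150000000 = 378.667 μs.
23 queued → 8709.33 μs.
Plus remaining 1096 bits of current packet: 7.30667 μs.
Queuing delay = 8720 μs.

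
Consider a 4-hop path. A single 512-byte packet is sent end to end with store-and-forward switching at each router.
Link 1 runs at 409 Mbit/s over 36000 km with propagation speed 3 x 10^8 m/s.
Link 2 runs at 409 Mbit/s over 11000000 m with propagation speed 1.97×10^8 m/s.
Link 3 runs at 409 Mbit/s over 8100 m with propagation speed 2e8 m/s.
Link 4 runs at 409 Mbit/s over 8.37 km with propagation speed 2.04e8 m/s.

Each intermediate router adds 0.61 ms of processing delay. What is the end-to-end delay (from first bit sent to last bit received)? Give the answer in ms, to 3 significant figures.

L = 512 × 8 = 4096 bits.
Transmission delay per hop = L/R = 4096/409000000 = 0.0100147 ms; 4 hops → 0.0400587 ms.
Propagation delays (d/s per hop): 120, 55.8376, 0.0405, 0.0410294 ms; sum = 175.919 ms.
Processing at 3 router(s): 3 × 0.61 ms = 1.83 ms.
End-to-end = 178 ms.

178 ms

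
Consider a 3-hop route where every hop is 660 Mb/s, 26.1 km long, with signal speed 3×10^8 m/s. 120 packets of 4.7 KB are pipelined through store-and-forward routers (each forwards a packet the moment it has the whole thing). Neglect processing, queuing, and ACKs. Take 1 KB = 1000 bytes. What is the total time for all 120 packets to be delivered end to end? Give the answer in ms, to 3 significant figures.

7.21 ms

Per-hop transmission t_tx = L/R = 37600/660000000 = 0.0569697 ms.
Per-hop propagation t_prop = 26100/300000000 = 0.087 ms.
Pipeline fill: first packet needs 3·t_tx to clear all hops; remaining 119 packets each add one t_tx.
Total = (3+120-1)·t_tx + 3·t_prop = 122·0.0569697 + 3·0.087 = 7.21 ms.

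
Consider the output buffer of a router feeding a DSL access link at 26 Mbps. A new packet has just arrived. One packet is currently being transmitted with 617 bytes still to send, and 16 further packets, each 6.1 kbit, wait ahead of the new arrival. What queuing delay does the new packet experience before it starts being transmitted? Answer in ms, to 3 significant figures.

Each queued packet: L/R = 6100/26000000 = 0.234615 ms.
16 queued → 3.75385 ms.
Plus remaining 4936 bits of current packet: 0.189846 ms.
Queuing delay = 3.94 ms.

3.94 ms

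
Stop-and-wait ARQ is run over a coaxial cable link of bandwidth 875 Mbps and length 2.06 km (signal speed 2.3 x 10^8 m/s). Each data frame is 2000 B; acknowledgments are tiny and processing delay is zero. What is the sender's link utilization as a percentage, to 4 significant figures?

50.51 %

t_tx = L/R = 16000/875000000 = 1.82857e-05 s.
t_prop = 2060/2.3e+08 = 8.95652e-06 s; RTT = 1.7913e-05 s.
Cycle = t_tx + RTT = 3.61988e-05 s.
Utilization = t_tx / cycle = 1.82857e-05/3.61988e-05 = 50.51 %.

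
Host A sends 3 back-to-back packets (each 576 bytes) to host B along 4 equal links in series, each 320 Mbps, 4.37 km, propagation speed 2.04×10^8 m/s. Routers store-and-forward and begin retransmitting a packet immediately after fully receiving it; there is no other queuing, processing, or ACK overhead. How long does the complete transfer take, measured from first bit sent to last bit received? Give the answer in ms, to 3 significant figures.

Per-hop transmission t_tx = L/R = 4608/320000000 = 0.0144 ms.
Per-hop propagation t_prop = 4370/204000000 = 0.0214216 ms.
Pipeline fill: first packet needs 4·t_tx to clear all hops; remaining 2 packets each add one t_tx.
Total = (4+3-1)·t_tx + 4·t_prop = 6·0.0144 + 4·0.0214216 = 0.172 ms.

0.172 ms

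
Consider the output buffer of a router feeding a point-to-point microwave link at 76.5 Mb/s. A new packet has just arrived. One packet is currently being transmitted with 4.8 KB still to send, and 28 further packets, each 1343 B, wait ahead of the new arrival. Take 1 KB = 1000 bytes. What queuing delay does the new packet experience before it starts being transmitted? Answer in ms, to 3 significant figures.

Each queued packet: L/R = 10744/76500000 = 0.140444 ms.
28 queued → 3.93244 ms.
Plus remaining 38400 bits of current packet: 0.501961 ms.
Queuing delay = 4.43 ms.

4.43 ms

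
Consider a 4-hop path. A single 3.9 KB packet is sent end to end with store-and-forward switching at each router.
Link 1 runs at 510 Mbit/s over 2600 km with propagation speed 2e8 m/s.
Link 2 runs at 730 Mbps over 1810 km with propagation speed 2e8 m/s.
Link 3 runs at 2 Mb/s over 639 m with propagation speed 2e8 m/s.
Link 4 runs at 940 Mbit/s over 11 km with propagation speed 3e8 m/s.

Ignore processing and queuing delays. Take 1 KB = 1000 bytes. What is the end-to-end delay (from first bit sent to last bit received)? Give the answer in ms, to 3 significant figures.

L = 31200 bits.
Transmission delays (L/R per hop): 0.0611765, 0.0427397, 15.6, 0.0331915 ms; sum = 15.7371 ms.
Propagation delays (d/s per hop): 13, 9.05, 0.003195, 0.0366667 ms; sum = 22.0899 ms.
End-to-end = 37.8 ms.

37.8 ms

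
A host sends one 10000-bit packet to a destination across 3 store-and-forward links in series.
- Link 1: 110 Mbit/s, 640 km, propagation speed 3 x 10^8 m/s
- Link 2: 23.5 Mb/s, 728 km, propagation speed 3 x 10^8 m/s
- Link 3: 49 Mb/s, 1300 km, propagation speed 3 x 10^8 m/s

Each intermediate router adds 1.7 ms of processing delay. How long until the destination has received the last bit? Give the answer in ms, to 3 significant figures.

13.0 ms

Transmission delays (L/R per hop): 0.0909091, 0.425532, 0.204082 ms; sum = 0.720523 ms.
Propagation delays (d/s per hop): 2.13333, 2.42667, 4.33333 ms; sum = 8.89333 ms.
Processing at 2 router(s): 2 × 1.7 ms = 3.4 ms.
End-to-end = 13.0 ms.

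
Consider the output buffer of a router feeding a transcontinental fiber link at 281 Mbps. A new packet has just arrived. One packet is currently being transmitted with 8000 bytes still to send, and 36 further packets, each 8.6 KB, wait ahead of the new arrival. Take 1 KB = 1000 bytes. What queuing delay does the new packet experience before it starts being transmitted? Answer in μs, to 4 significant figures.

9042 μs

Each queued packet: L/R = 68800/281000000 = 244.84 μs.
36 queued → 8814.23 μs.
Plus remaining 64000 bits of current packet: 227.758 μs.
Queuing delay = 9042 μs.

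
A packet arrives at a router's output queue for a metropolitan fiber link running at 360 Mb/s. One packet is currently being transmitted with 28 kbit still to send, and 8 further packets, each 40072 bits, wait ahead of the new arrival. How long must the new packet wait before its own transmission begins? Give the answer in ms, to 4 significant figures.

Each queued packet: L/R = 40072/360000000 = 0.111311 ms.
8 queued → 0.890489 ms.
Plus remaining 28000 bits of current packet: 0.0777778 ms.
Queuing delay = 0.9683 ms.

0.9683 ms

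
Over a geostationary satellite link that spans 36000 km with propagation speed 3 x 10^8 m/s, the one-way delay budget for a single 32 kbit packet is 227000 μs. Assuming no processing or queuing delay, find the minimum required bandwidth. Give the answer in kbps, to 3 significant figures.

299 kbps

Propagation delay = 36000000 / 300000000 = 120000 μs.
Transmission budget = 227000 − 120000 = 107000 μs.
R ≥ L / t_tx = 32000 bits / 0.107 s = 299 kbps.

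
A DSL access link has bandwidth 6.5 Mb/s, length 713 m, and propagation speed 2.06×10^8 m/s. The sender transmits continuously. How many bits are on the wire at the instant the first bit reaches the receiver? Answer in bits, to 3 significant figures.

22.5 bits

Propagation delay = 713 / 206000000 = 3.46117e-06 s.
BDP = R × t_prop = 6500000 × 3.46117e-06 = 22.4976 bits.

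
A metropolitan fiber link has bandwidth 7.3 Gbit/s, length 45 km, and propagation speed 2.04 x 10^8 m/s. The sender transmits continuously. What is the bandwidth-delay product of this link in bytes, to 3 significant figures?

201000 bytes

Propagation delay = 45000 / 204000000 = 0.000220588 s.
BDP = R × t_prop = 7300000000 × 0.000220588 = 1610290 bits.
In bytes: 1610290/8 = 201000 bytes.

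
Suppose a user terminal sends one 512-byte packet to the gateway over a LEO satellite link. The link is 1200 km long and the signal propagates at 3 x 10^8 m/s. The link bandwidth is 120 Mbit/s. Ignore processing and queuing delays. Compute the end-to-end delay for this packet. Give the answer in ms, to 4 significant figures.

L = 512 × 8 = 4096 bits.
Transmission delay = L/R = 4096 / 120000000 = 0.0341333 ms.
Propagation delay = d/s = 1200000 m / 300000000 m/s = 4 ms.
Total = 4.034 ms.

4.034 ms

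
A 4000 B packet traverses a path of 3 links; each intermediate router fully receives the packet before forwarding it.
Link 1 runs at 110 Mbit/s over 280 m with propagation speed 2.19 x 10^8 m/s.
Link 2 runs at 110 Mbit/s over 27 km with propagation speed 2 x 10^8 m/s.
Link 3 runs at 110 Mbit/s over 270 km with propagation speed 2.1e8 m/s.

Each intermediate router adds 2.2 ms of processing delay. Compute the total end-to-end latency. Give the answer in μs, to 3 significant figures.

L = 4000 × 8 = 32000 bits.
Transmission delay per hop = L/R = 32000/110000000 = 290.909 μs; 3 hops → 872.727 μs.
Propagation delays (d/s per hop): 1.27854, 135, 1285.71 μs; sum = 1421.99 μs.
Processing at 2 router(s): 2 × 2.2 ms = 4400 μs.
End-to-end = 6690 μs.

6690 μs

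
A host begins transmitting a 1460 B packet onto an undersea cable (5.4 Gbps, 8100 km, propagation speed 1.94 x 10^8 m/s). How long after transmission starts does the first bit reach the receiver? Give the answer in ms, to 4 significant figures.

First bit experiences only propagation delay: d/s = 8100000/194000000 = 41.75 ms.

41.75 ms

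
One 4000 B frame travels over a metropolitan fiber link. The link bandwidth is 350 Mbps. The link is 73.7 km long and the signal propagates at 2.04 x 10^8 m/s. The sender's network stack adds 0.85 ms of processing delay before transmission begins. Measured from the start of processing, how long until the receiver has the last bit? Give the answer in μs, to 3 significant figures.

1300 μs

L = 4000 × 8 = 32000 bits.
Transmission delay = L/R = 32000 / 350000000 = 91.4286 μs.
Propagation delay = d/s = 73700 m / 204000000 m/s = 361.275 μs.
Plus processing delay 0.85 ms = 850 μs.
Total = 1300 μs.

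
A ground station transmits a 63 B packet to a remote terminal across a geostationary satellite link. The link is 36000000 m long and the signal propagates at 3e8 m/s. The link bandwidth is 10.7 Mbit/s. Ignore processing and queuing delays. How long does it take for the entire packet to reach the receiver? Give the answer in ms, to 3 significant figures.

120 ms

L = 63 × 8 = 504 bits.
Transmission delay = L/R = 504 / 10700000 = 0.0471028 ms.
Propagation delay = d/s = 36000000 m / 300000000 m/s = 120 ms.
Total = 120 ms.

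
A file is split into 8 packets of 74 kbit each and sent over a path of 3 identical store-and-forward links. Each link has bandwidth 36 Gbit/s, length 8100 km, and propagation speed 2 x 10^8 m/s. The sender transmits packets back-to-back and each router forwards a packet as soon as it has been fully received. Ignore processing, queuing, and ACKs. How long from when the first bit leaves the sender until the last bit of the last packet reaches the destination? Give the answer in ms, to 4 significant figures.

121.5 ms

Per-hop transmission t_tx = L/R = 74000/36000000000 = 0.00205556 ms.
Per-hop propagation t_prop = 8100000/200000000 = 40.5 ms.
Pipeline fill: first packet needs 3·t_tx to clear all hops; remaining 7 packets each add one t_tx.
Total = (3+8-1)·t_tx + 3·t_prop = 10·0.00205556 + 3·40.5 = 121.5 ms.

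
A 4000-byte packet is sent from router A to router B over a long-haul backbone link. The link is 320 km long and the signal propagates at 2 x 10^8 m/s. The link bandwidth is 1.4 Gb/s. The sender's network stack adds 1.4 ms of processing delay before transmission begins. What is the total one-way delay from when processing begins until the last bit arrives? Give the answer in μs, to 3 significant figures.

3020 μs

L = 4000 × 8 = 32000 bits.
Transmission delay = L/R = 32000 / 1400000000 = 22.8571 μs.
Propagation delay = d/s = 320000 m / 200000000 m/s = 1600 μs.
Plus processing delay 1.4 ms = 1400 μs.
Total = 3020 μs.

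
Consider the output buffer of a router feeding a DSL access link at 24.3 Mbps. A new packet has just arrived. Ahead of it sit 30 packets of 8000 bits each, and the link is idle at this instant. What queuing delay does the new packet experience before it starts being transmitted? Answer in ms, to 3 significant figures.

Each queued packet: L/R = 8000/24300000 = 0.329218 ms.
30 queued → 9.87654 ms.
Queuing delay = 9.88 ms.

9.88 ms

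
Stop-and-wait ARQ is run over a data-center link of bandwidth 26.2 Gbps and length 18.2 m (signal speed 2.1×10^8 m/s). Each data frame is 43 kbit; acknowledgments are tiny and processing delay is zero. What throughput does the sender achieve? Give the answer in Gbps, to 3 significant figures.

t_tx = L/R = 43000/26200000000 = 1.64122e-06 s.
t_prop = 18.2/210000000 = 8.66667e-08 s; RTT = 1.73333e-07 s.
Cycle = t_tx + RTT = 1.81455e-06 s.
Throughput = L / cycle = 43000 / 1.81455e-06 = 23.7 Gbps.

23.7 Gbps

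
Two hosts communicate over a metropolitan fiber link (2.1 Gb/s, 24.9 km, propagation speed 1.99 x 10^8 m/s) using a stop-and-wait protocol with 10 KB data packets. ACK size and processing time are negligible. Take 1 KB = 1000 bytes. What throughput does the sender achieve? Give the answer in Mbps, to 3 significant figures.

277 Mbps

t_tx = L/R = 80000/2100000000 = 3.80952e-05 s.
t_prop = 24900/199000000 = 0.000125126 s; RTT = 0.000250251 s.
Cycle = t_tx + RTT = 0.000288346 s.
Throughput = L / cycle = 80000 / 0.000288346 = 277 Mbps.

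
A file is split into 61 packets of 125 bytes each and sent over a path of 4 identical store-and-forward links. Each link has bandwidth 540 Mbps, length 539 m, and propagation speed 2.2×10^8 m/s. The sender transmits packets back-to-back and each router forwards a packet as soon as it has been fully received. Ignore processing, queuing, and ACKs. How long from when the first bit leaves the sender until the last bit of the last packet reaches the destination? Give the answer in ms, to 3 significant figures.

0.128 ms

Per-hop transmission t_tx = L/R = 1000/540000000 = 0.00185185 ms.
Per-hop propagation t_prop = 539/2.2e+08 = 0.00245 ms.
Pipeline fill: first packet needs 4·t_tx to clear all hops; remaining 60 packets each add one t_tx.
Total = (4+61-1)·t_tx + 4·t_prop = 64·0.00185185 + 4·0.00245 = 0.128 ms.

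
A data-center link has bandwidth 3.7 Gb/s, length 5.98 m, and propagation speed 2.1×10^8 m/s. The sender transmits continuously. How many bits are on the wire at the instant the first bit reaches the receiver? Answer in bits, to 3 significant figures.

Propagation delay = 5.98 / 210000000 = 2.84762e-08 s.
BDP = R × t_prop = 3700000000 × 2.84762e-08 = 105.362 bits.

105 bits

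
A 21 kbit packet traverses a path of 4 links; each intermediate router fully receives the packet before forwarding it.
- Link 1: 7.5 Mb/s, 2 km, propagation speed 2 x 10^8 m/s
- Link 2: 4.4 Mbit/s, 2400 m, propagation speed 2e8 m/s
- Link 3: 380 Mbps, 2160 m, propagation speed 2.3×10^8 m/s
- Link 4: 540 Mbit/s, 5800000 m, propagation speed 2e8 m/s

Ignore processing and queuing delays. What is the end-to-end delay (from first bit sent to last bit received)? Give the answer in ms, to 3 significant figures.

L = 21000 bits.
Transmission delays (L/R per hop): 2.8, 4.77273, 0.0552632, 0.0388889 ms; sum = 7.66688 ms.
Propagation delays (d/s per hop): 0.01, 0.012, 0.0093913, 29 ms; sum = 29.0314 ms.
End-to-end = 36.7 ms.

36.7 ms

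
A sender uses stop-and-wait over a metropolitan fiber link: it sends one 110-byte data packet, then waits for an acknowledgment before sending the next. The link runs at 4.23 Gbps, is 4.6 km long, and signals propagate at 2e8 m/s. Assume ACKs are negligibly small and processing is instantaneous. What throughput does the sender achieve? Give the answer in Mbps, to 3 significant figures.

t_tx = L/R = 880/4.23e+09 = 2.08038e-07 s.
t_prop = 4600/200000000 = 2.3e-05 s; RTT = 4.6e-05 s.
Cycle = t_tx + RTT = 4.6208e-05 s.
Throughput = L / cycle = 880 / 4.6208e-05 = 19.0 Mbps.

19.0 Mbps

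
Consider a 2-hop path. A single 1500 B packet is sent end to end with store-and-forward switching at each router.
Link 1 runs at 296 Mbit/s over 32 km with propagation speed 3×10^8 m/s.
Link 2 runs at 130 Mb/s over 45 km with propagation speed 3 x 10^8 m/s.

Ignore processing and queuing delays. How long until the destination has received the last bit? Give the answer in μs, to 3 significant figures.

390 μs

L = 1500 × 8 = 12000 bits.
Transmission delays (L/R per hop): 40.5405, 92.3077 μs; sum = 132.848 μs.
Propagation delays (d/s per hop): 106.667, 150 μs; sum = 256.667 μs.
End-to-end = 390 μs.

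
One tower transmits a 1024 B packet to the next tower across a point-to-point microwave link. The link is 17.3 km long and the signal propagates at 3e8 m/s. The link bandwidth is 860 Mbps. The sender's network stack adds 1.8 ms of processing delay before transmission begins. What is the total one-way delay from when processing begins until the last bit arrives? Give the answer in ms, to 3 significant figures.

L = 1024 × 8 = 8192 bits.
Transmission delay = L/R = 8192 / 860000000 = 0.00952558 ms.
Propagation delay = d/s = 17300 m / 300000000 m/s = 0.0576667 ms.
Plus processing delay 1.8 ms = 1.8 ms.
Total = 1.87 ms.

1.87 ms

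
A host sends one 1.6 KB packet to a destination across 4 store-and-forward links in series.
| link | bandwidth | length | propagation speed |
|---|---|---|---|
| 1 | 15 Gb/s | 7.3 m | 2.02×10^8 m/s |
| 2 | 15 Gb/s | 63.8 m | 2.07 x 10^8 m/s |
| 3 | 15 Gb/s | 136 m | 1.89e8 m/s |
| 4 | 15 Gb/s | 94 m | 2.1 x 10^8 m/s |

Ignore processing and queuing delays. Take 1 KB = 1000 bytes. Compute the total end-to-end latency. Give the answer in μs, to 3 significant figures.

L = 12800 bits.
Transmission delay per hop = L/R = 12800/15000000000 = 0.853333 μs; 4 hops → 3.41333 μs.
Propagation delays (d/s per hop): 0.0361386, 0.308213, 0.719577, 0.447619 μs; sum = 1.51155 μs.
End-to-end = 4.92 μs.

4.92 μs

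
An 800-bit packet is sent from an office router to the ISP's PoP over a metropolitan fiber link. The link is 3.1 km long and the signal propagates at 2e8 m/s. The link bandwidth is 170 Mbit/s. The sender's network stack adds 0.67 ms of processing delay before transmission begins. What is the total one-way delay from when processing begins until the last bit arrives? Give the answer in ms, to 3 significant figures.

0.690 ms

Transmission delay = L/R = 800 / 170000000 = 0.00470588 ms.
Propagation delay = d/s = 3100 m / 200000000 m/s = 0.0155 ms.
Plus processing delay 0.67 ms = 0.67 ms.
Total = 0.690 ms.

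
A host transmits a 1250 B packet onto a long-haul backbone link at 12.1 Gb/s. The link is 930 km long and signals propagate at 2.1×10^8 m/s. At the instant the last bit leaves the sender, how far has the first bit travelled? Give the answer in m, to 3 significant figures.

174 m

t_tx = L/R = 10000/12100000000 = 8.26446e-07 s.
Distance = s × t_tx = 210000000 × 8.26446e-07 = 174 m.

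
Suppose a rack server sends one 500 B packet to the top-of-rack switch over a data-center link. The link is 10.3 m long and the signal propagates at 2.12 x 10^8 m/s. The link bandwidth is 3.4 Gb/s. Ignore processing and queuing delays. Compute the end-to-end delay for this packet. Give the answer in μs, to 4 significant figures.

L = 500 × 8 = 4000 bits.
Transmission delay = L/R = 4000 / 3400000000 = 1.17647 μs.
Propagation delay = d/s = 10.3 m / 212000000 m/s = 0.0485849 μs.
Total = 1.225 μs.

1.225 μs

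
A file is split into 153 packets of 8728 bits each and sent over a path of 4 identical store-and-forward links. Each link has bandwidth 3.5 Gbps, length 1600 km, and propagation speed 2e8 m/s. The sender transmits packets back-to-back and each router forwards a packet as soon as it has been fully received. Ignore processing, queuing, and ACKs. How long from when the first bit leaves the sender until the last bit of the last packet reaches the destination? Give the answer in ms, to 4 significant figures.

32.39 ms

Per-hop transmission t_tx = L/R = 8728/3500000000 = 0.00249371 ms.
Per-hop propagation t_prop = 1600000/200000000 = 8 ms.
Pipeline fill: first packet needs 4·t_tx to clear all hops; remaining 152 packets each add one t_tx.
Total = (4+153-1)·t_tx + 4·t_prop = 156·0.00249371 + 4·8 = 32.39 ms.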